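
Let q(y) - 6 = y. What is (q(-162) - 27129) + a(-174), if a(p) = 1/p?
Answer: -4747591/174 ≈ -27285.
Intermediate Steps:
q(y) = 6 + y
(q(-162) - 27129) + a(-174) = ((6 - 162) - 27129) + 1/(-174) = (-156 - 27129) - 1/174 = -27285 - 1/174 = -4747591/174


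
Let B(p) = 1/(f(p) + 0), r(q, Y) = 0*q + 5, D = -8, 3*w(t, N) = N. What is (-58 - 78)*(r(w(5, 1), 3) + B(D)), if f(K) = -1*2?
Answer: -612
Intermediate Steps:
f(K) = -2
w(t, N) = N/3
r(q, Y) = 5 (r(q, Y) = 0 + 5 = 5)
B(p) = -½ (B(p) = 1/(-2 + 0) = 1/(-2) = -½)
(-58 - 78)*(r(w(5, 1), 3) + B(D)) = (-58 - 78)*(5 - ½) = -136*9/2 = -612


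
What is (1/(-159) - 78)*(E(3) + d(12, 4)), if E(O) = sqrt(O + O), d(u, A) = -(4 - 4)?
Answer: -12403*sqrt(6)/159 ≈ -191.08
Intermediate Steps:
d(u, A) = 0 (d(u, A) = -1*0 = 0)
E(O) = sqrt(2)*sqrt(O) (E(O) = sqrt(2*O) = sqrt(2)*sqrt(O))
(1/(-159) - 78)*(E(3) + d(12, 4)) = (1/(-159) - 78)*(sqrt(2)*sqrt(3) + 0) = (-1/159 - 78)*(sqrt(6) + 0) = -12403*sqrt(6)/159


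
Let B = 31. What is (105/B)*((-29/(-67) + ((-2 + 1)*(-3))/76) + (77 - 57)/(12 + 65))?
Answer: 4305375/1736372 ≈ 2.4795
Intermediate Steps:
(105/B)*((-29/(-67) + ((-2 + 1)*(-3))/76) + (77 - 57)/(12 + 65)) = (105/31)*((-29/(-67) + ((-2 + 1)*(-3))/76) + (77 - 57)/(12 + 65)) = (105*(1/31))*((-29*(-1/67) - 1*(-3)*(1/76)) + 20/77) = 105*((29/67 + 3*(1/76)) + 20*(1/77))/31 = 105*((29/67 + 3/76) + 20/77)/31 = 105*(2405/5092 + 20/77)/31 = (105/31)*(287025/392084) = 4305375/1736372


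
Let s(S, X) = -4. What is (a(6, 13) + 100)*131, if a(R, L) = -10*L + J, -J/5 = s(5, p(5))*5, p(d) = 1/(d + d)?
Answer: 9170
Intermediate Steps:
p(d) = 1/(2*d)
J = 100 (J = -(-20)*5 = -5*(-20) = 100)
a(R, L) = 100 - 10*L (a(R, L) = -10*L + 100 = 100 - 10*L)
(a(6, 13) + 100)*131 = ((100 - 10*13) + 100)*131 = ((100 - 130) + 100)*131 = (-30 + 100)*131 = 70*131 = 9170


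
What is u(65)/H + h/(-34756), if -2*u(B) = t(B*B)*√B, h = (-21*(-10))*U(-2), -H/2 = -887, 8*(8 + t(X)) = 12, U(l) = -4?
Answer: 210/8689 + 13*√65/7096 ≈ 0.038939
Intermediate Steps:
t(X) = -13/2 (t(X) = -8 + (⅛)*12 = -8 + 3/2 = -13/2)
H = 1774 (H = -2*(-887) = 1774)
h = -840 (h = -21*(-10)*(-4) = 210*(-4) = -840)
u(B) = 13*√B/4 (u(B) = -(-13)*√B/4 = 13*√B/4)
u(65)/H + h/(-34756) = (13*√65/4)/1774 - 840/(-34756) = (13*√65/4)*(1/1774) - 840*(-1/34756) = 13*√65/7096 + 210/8689 = 210/8689 + 13*√65/7096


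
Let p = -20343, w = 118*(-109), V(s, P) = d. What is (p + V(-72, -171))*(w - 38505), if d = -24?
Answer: 1046191689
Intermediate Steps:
V(s, P) = -24
w = -12862
(p + V(-72, -171))*(w - 38505) = (-20343 - 24)*(-12862 - 38505) = -20367*(-51367) = 1046191689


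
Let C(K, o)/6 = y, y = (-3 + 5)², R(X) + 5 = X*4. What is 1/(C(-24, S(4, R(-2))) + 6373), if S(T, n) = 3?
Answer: 1/6397 ≈ 0.00015632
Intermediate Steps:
R(X) = -5 + 4*X (R(X) = -5 + X*4 = -5 + 4*X)
y = 4 (y = 2² = 4)
C(K, o) = 24 (C(K, o) = 6*4 = 24)
1/(C(-24, S(4, R(-2))) + 6373) = 1/(24 + 6373) = 1/6397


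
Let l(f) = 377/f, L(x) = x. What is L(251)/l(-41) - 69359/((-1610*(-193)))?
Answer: -3223870773/117145210 ≈ -27.520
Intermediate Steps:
L(251)/l(-41) - 69359/((-1610*(-193))) = 251/((377/(-41))) - 69359/((-1610*(-193))) = 251/((377*(-1/41))) - 69359/310730 = 251/(-377/41) - 69359*1/310730 = 251*(-41/377) - 69359/310730 = -10291/377 - 69359/310730 = -3223870773/117145210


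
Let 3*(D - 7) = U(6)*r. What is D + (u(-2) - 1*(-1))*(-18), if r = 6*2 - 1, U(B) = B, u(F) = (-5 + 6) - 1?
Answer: 11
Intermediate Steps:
u(F) = 0 (u(F) = 1 - 1 = 0)
r = 11 (r = 12 - 1 = 11)
D = 29 (D = 7 + (6*11)/3 = 7 + (⅓)*66 = 7 + 22 = 29)
D + (u(-2) - 1*(-1))*(-18) = 29 + (0 - 1*(-1))*(-18) = 29 + (0 + 1)*(-18) = 29 + 1*(-18) = 29 - 18 = 11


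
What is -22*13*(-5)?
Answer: 1430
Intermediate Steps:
-22*13*(-5) = -286*(-5) = 1430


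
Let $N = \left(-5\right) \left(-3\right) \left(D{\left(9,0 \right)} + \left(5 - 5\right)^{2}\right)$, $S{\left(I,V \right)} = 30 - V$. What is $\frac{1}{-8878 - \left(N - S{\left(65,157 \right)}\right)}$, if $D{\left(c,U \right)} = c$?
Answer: $- \frac{1}{9140} \approx -0.00010941$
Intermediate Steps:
$N = 135$ ($N = \left(-5\right) \left(-3\right) \left(9 + \left(5 - 5\right)^{2}\right) = 15 \left(9 + 0^{2}\right) = 15 \left(9 + 0\right) = 15 \cdot 9 = 135$)
$\frac{1}{-8878 - \left(N - S{\left(65,157 \right)}\right)} = \frac{1}{-8878 + \left(\left(30 - 157\right) - 135\right)} = \frac{1}{-8878 - 262} = \frac{1}{-9140} = - \frac{1}{9140}$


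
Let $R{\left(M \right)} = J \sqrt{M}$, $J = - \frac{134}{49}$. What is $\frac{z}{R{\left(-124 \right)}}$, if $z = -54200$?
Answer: $- \frac{663950 i \sqrt{31}}{2077} \approx - 1779.8 i$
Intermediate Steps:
$J = - \frac{134}{49}$ ($J = \left(-134\right) \frac{1}{49} = - \frac{134}{49} \approx -2.7347$)
$R{\left(M \right)} = - \frac{134 \sqrt{M}}{49}$
$\frac{z}{R{\left(-124 \right)}} = - \frac{54200}{\left(- \frac{134}{49}\right) \sqrt{-124}} = - \frac{54200}{\left(- \frac{134}{49}\right) 2 i \sqrt{31}} = - \frac{54200}{\left(- \frac{268}{49}\right) i \sqrt{31}} = - 54200 \frac{49 i \sqrt{31}}{8308} = - \frac{663950 i \sqrt{31}}{2077}$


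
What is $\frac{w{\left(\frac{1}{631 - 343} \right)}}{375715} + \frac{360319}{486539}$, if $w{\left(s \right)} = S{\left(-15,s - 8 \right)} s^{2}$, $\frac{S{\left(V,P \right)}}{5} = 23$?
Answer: $\frac{2245746187166845}{3032432646386688} \approx 0.74058$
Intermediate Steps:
$S{\left(V,P \right)} = 115$ ($S{\left(V,P \right)} = 5 \cdot 23 = 115$)
$w{\left(s \right)} = 115 s^{2}$
$\frac{w{\left(\frac{1}{631 - 343} \right)}}{375715} + \frac{360319}{486539} = \frac{115 \left(\frac{1}{631 - 343}\right)^{2}}{375715} + \frac{360319}{486539} = 115 \left(\frac{1}{288}\right)^{2} \cdot \frac{1}{375715} + 360319 \cdot \frac{1}{486539} = \frac{115}{82944} \cdot \frac{1}{375715} + \frac{360319}{486539} = \frac{23}{6232660992} + \frac{360319}{486539} = \frac{2245746187166845}{3032432646386688}$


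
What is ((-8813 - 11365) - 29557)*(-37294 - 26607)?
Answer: 3178116235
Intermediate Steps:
((-8813 - 11365) - 29557)*(-37294 - 26607) = (-20178 - 29557)*(-63901) = -49735*(-63901) = 3178116235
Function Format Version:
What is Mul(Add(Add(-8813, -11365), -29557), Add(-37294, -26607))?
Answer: 3178116235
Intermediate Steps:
Mul(Add(Add(-8813, -11365), -29557), Add(-37294, -26607)) = Mul(Add(-20178, -29557), -63901) = Mul(-49735, -63901) = 3178116235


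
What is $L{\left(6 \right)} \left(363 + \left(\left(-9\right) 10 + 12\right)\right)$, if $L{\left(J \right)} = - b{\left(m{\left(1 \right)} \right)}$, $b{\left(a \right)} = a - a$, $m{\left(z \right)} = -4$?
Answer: $0$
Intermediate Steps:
$b{\left(a \right)} = 0$
$L{\left(J \right)} = 0$ ($L{\left(J \right)} = \left(-1\right) 0 = 0$)
$L{\left(6 \right)} \left(363 + \left(\left(-9\right) 10 + 12\right)\right) = 0 \left(363 + \left(\left(-9\right) 10 + 12\right)\right) = 0 \left(363 + \left(-90 + 12\right)\right) = 0 \left(363 - 78\right) = 0 \cdot 285 = 0$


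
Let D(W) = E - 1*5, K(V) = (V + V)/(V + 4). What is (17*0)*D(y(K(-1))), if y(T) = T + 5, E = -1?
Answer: 0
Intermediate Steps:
K(V) = 2*V/(4 + V) (K(V) = (2*V)/(4 + V) = 2*V/(4 + V))
y(T) = 5 + T
D(W) = -6 (D(W) = -1 - 1*5 = -1 - 5 = -6)
(17*0)*D(y(K(-1))) = (17*0)*(-6) = 0*(-6) = 0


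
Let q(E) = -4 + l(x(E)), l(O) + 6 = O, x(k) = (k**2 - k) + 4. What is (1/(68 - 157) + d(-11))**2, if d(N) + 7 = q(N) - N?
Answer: 133841761/7921 ≈ 16897.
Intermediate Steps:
x(k) = 4 + k**2 - k
l(O) = -6 + O
q(E) = -6 + E**2 - E (q(E) = -4 + (-6 + (4 + E**2 - E)) = -4 + (-2 + E**2 - E) = -6 + E**2 - E)
d(N) = -13 + N**2 - 2*N (d(N) = -7 + ((-6 + N**2 - N) - N) = -7 + (-6 + N**2 - 2*N) = -13 + N**2 - 2*N)
(1/(68 - 157) + d(-11))**2 = (1/(68 - 157) + (-13 + (-11)**2 - 2*(-11)))**2 = (1/(-89) + (-13 + 121 + 22))**2 = (-1/89 + 130)**2 = (11569/89)**2 = 133841761/7921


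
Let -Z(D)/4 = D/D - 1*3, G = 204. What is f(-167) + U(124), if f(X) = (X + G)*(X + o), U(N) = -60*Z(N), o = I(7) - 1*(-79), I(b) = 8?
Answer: -3440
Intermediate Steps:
Z(D) = 8 (Z(D) = -4*(D/D - 1*3) = -4*(1 - 3) = -4*(-2) = 8)
o = 87 (o = 8 - 1*(-79) = 8 + 79 = 87)
U(N) = -480 (U(N) = -60*8 = -480)
f(X) = (87 + X)*(204 + X) (f(X) = (X + 204)*(X + 87) = (204 + X)*(87 + X) = (87 + X)*(204 + X))
f(-167) + U(124) = (17748 + (-167)² + 291*(-167)) - 480 = (17748 + 27889 - 48597) - 480 = -2960 - 480 = -3440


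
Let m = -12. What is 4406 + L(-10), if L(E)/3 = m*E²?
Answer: 806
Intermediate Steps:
L(E) = -36*E² (L(E) = 3*(-12*E²) = -36*E²)
4406 + L(-10) = 4406 - 36*(-10)² = 4406 - 36*100 = 4406 - 3600 = 806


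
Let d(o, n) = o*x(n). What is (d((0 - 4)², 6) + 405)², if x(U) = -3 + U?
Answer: 205209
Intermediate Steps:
d(o, n) = o*(-3 + n)
(d((0 - 4)², 6) + 405)² = ((0 - 4)²*(-3 + 6) + 405)² = ((-4)²*3 + 405)² = (16*3 + 405)² = (48 + 405)² = 453² = 205209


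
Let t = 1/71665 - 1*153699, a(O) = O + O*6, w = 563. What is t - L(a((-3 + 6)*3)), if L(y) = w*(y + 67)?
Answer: -16260000184/71665 ≈ -2.2689e+5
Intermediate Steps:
a(O) = 7*O (a(O) = O + 6*O = 7*O)
t = -11014838834/71665 (t = 1/71665 - 153699 = -11014838834/71665 ≈ -1.5370e+5)
L(y) = 37721 + 563*y (L(y) = 563*(y + 67) = 563*(67 + y) = 37721 + 563*y)
t - L(a((-3 + 6)*3)) = -11014838834/71665 - (37721 + 563*(7*((-3 + 6)*3))) = -11014838834/71665 - (37721 + 563*(7*(3*3))) = -11014838834/71665 - (37721 + 563*(7*9)) = -11014838834/71665 - (37721 + 563*63) = -11014838834/71665 - (37721 + 35469) = -11014838834/71665 - 1*73190 = -11014838834/71665 - 73190 = -16260000184/71665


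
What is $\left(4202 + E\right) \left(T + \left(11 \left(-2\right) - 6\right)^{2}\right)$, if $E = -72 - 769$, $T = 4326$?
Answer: $17174710$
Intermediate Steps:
$E = -841$
$\left(4202 + E\right) \left(T + \left(11 \left(-2\right) - 6\right)^{2}\right) = \left(4202 - 841\right) \left(4326 + \left(11 \left(-2\right) - 6\right)^{2}\right) = 3361 \left(4326 + \left(-22 - 6\right)^{2}\right) = 3361 \left(4326 + \left(-28\right)^{2}\right) = 3361 \left(4326 + 784\right) = 3361 \cdot 5110 = 17174710$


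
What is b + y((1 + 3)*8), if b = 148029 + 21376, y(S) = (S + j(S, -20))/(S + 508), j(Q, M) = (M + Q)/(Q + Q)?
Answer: 292731943/1728 ≈ 1.6941e+5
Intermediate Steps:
j(Q, M) = (M + Q)/(2*Q) (j(Q, M) = (M + Q)/((2*Q)) = (M + Q)*(1/(2*Q)) = (M + Q)/(2*Q))
y(S) = (S + (-20 + S)/(2*S))/(508 + S) (y(S) = (S + (-20 + S)/(2*S))/(S + 508) = (S + (-20 + S)/(2*S))/(508 + S))
b = 169405
b + y((1 + 3)*8) = 169405 + (-10 + ((1 + 3)*8)**2 + ((1 + 3)*8)/2)/((((1 + 3)*8))*(508 + (1 + 3)*8)) = 169405 + (-10 + (4*8)**2 + (4*8)/2)/(((4*8))*(508 + 4*8)) = 169405 + (-10 + 32**2 + (1/2)*32)/(32*(508 + 32)) = 169405 + (1/32)*(-10 + 1024 + 16)/540 = 169405 + (1/32)*(1/540)*1030 = 169405 + 103/1728 = 292731943/1728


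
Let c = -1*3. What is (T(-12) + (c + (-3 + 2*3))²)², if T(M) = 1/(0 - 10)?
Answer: 1/100 ≈ 0.010000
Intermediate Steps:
T(M) = -⅒ (T(M) = 1/(-10) = -⅒)
c = -3
(T(-12) + (c + (-3 + 2*3))²)² = (-⅒ + (-3 + (-3 + 2*3))²)² = (-⅒ + (-3 + (-3 + 6))²)² = (-⅒ + (-3 + 3)²)² = (-⅒ + 0²)² = (-⅒ + 0)² = (-⅒)² = 1/100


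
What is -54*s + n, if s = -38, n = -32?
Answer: 2020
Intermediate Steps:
-54*s + n = -54*(-38) - 32 = 2052 - 32 = 2020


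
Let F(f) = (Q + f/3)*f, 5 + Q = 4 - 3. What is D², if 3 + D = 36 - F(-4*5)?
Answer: 292681/9 ≈ 32520.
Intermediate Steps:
Q = -4 (Q = -5 + (4 - 3) = -5 + 1 = -4)
F(f) = f*(-4 + f/3) (F(f) = (-4 + f/3)*f = f*(-4 + f/3))
D = -541/3 (D = -3 + (36 - (-4*5)*(-12 - 4*5)/3) = -3 + (36 - (-20)*(-12 - 20)/3) = -3 + (36 - (-20)*(-32)/3) = -3 + (36 - 1*640/3) = -3 + (36 - 640/3) = -3 - 532/3 = -541/3 ≈ -180.33)
D² = (-541/3)² = 292681/9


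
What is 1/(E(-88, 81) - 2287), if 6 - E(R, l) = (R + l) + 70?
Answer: -1/2344 ≈ -0.00042662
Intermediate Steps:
E(R, l) = -64 - R - l (E(R, l) = 6 - ((R + l) + 70) = 6 - (70 + R + l) = 6 + (-70 - R - l) = -64 - R - l)
1/(E(-88, 81) - 2287) = 1/((-64 - 1*(-88) - 1*81) - 2287) = 1/((-64 + 88 - 81) - 2287) = 1/(-57 - 2287) = 1/(-2344) = -1/2344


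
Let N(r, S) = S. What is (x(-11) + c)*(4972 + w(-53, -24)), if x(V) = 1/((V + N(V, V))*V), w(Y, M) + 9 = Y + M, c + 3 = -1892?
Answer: -1120332927/121 ≈ -9.2589e+6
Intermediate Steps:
c = -1895 (c = -3 - 1892 = -1895)
w(Y, M) = -9 + M + Y (w(Y, M) = -9 + (Y + M) = -9 + (M + Y) = -9 + M + Y)
x(V) = 1/(2*V²) (x(V) = 1/((V + V)*V) = 1/(((2*V))*V) = (1/(2*V))/V = 1/(2*V²))
(x(-11) + c)*(4972 + w(-53, -24)) = ((½)/(-11)² - 1895)*(4972 + (-9 - 24 - 53)) = ((½)*(1/121) - 1895)*(4972 - 86) = (1/242 - 1895)*4886 = -458589/242*4886 = -1120332927/121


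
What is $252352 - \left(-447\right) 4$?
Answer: $254140$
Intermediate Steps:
$252352 - \left(-447\right) 4 = 252352 - -1788 = 252352 + 1788 = 254140$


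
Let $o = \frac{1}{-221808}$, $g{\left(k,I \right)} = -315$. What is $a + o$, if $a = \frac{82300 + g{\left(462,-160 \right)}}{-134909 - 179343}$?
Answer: $- \frac{4546310783}{17425901904} \approx -0.26089$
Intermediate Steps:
$o = - \frac{1}{221808} \approx -4.5084 \cdot 10^{-6}$
$a = - \frac{81985}{314252}$ ($a = \frac{82300 - 315}{-134909 - 179343} = \frac{81985}{-314252} = 81985 \left(- \frac{1}{314252}\right) = - \frac{81985}{314252} \approx -0.26089$)
$a + o = - \frac{81985}{314252} - \frac{1}{221808} = - \frac{4546310783}{17425901904}$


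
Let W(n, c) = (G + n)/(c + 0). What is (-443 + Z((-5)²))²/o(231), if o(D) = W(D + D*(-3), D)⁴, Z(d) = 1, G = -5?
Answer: 556278734855844/47562811921 ≈ 11696.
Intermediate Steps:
W(n, c) = (-5 + n)/c (W(n, c) = (-5 + n)/(c + 0) = (-5 + n)/c)
o(D) = (-5 - 2*D)⁴/D⁴ (o(D) = ((-5 + (D + D*(-3)))/D)⁴ = ((-5 + (D - 3*D))/D)⁴ = ((-5 - 2*D)/D)⁴ = (-5 - 2*D)⁴/D⁴)
(-443 + Z((-5)²))²/o(231) = (-443 + 1)²/(((5 + 2*231)⁴/231⁴)) = (-442)²/(((5 + 462)⁴/2847396321)) = 195364/(((1/2847396321)*467⁴)) = 195364/(((1/2847396321)*47562811921)) = 195364/(47562811921/2847396321) = 195364*(2847396321/47562811921) = 556278734855844/47562811921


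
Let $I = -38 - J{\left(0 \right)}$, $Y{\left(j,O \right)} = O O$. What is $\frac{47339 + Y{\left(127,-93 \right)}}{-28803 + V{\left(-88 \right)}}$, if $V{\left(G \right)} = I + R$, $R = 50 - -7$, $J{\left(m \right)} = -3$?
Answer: $- \frac{55988}{28781} \approx -1.9453$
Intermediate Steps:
$Y{\left(j,O \right)} = O^{2}$
$I = -35$ ($I = -38 - -3 = -38 + 3 = -35$)
$R = 57$ ($R = 50 + 7 = 57$)
$V{\left(G \right)} = 22$ ($V{\left(G \right)} = -35 + 57 = 22$)
$\frac{47339 + Y{\left(127,-93 \right)}}{-28803 + V{\left(-88 \right)}} = \frac{47339 + \left(-93\right)^{2}}{-28803 + 22} = \frac{47339 + 8649}{-28781} = 55988 \left(- \frac{1}{28781}\right) = - \frac{55988}{28781}$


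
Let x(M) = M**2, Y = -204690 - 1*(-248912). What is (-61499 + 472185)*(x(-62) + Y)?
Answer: 19740033276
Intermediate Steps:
Y = 44222 (Y = -204690 + 248912 = 44222)
(-61499 + 472185)*(x(-62) + Y) = (-61499 + 472185)*((-62)**2 + 44222) = 410686*(3844 + 44222) = 410686*48066 = 19740033276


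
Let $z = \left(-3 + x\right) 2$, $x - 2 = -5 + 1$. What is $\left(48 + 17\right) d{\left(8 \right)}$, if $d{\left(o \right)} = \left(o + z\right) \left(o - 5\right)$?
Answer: $-390$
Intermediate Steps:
$x = -2$ ($x = 2 + \left(-5 + 1\right) = 2 - 4 = -2$)
$z = -10$ ($z = \left(-3 - 2\right) 2 = \left(-5\right) 2 = -10$)
$d{\left(o \right)} = \left(-10 + o\right) \left(-5 + o\right)$ ($d{\left(o \right)} = \left(o - 10\right) \left(o - 5\right) = \left(-10 + o\right) \left(-5 + o\right)$)
$\left(48 + 17\right) d{\left(8 \right)} = \left(48 + 17\right) \left(50 + 8^{2} - 120\right) = 65 \left(50 + 64 - 120\right) = 65 \left(-6\right) = -390$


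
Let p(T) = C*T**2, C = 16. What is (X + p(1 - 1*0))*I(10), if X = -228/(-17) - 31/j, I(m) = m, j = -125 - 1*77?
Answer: 507635/1717 ≈ 295.65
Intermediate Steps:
j = -202 (j = -125 - 77 = -202)
X = 46583/3434 (X = -228/(-17) - 31/(-202) = -228*(-1/17) - 31*(-1/202) = 228/17 + 31/202 = 46583/3434 ≈ 13.565)
p(T) = 16*T**2
(X + p(1 - 1*0))*I(10) = (46583/3434 + 16*(1 - 1*0)**2)*10 = (46583/3434 + 16*(1 + 0)**2)*10 = (46583/3434 + 16*1**2)*10 = (46583/3434 + 16*1)*10 = (46583/3434 + 16)*10 = (101527/3434)*10 = 507635/1717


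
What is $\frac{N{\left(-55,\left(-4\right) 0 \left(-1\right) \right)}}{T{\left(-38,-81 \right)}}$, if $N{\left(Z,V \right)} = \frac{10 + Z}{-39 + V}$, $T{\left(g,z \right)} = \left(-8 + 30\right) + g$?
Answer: $- \frac{15}{208} \approx -0.072115$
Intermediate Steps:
$T{\left(g,z \right)} = 22 + g$
$N{\left(Z,V \right)} = \frac{10 + Z}{-39 + V}$
$\frac{N{\left(-55,\left(-4\right) 0 \left(-1\right) \right)}}{T{\left(-38,-81 \right)}} = \frac{\frac{1}{-39 + \left(-4\right) 0 \left(-1\right)} \left(10 - 55\right)}{22 - 38} = \frac{\frac{1}{-39 + 0 \left(-1\right)} \left(-45\right)}{-16} = \frac{1}{-39 + 0} \left(-45\right) \left(- \frac{1}{16}\right) = \frac{1}{-39} \left(-45\right) \left(- \frac{1}{16}\right) = \left(- \frac{1}{39}\right) \left(-45\right) \left(- \frac{1}{16}\right) = \frac{15}{13} \left(- \frac{1}{16}\right) = - \frac{15}{208}$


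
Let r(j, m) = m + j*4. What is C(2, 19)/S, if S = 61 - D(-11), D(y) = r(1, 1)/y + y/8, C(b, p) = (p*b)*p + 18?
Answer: 65120/5529 ≈ 11.778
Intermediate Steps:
C(b, p) = 18 + b*p² (C(b, p) = (b*p)*p + 18 = b*p² + 18 = 18 + b*p²)
r(j, m) = m + 4*j
D(y) = 5/y + y/8 (D(y) = (1 + 4*1)/y + y/8 = (1 + 4)/y + y*(⅛) = 5/y + y/8)
S = 5529/88 (S = 61 - (5/(-11) + (⅛)*(-11)) = 61 - (5*(-1/11) - 11/8) = 61 - (-5/11 - 11/8) = 61 - 1*(-161/88) = 61 + 161/88 = 5529/88 ≈ 62.830)
C(2, 19)/S = (18 + 2*19²)/(5529/88) = (18 + 2*361)*(88/5529) = (18 + 722)*(88/5529) = 740*(88/5529) = 65120/5529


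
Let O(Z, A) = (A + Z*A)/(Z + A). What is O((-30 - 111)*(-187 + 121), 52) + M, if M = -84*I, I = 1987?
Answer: -780720550/4679 ≈ -1.6686e+5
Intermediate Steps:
O(Z, A) = (A + A*Z)/(A + Z)
M = -166908 (M = -84*1987 = -166908)
O((-30 - 111)*(-187 + 121), 52) + M = 52*(1 + (-30 - 111)*(-187 + 121))/(52 + (-30 - 111)*(-187 + 121)) - 166908 = 52*(1 - 141*(-66))/(52 - 141*(-66)) - 166908 = 52*(1 + 9306)/(52 + 9306) - 166908 = 52*9307/9358 - 166908 = 52*(1/9358)*9307 - 166908 = 241982/4679 - 166908 = -780720550/4679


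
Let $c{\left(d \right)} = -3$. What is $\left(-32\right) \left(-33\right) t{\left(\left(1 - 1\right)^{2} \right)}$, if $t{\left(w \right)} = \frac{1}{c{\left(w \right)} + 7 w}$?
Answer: $-352$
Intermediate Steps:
$t{\left(w \right)} = \frac{1}{-3 + 7 w}$
$\left(-32\right) \left(-33\right) t{\left(\left(1 - 1\right)^{2} \right)} = \frac{\left(-32\right) \left(-33\right)}{-3 + 7 \left(1 - 1\right)^{2}} = \frac{1056}{-3 + 7 \cdot 0^{2}} = \frac{1056}{-3 + 7 \cdot 0} = \frac{1056}{-3 + 0} = \frac{1056}{-3} = 1056 \left(- \frac{1}{3}\right) = -352$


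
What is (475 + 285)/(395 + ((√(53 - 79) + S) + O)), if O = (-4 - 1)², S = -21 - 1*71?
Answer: 24928/10761 - 76*I*√26/10761 ≈ 2.3165 - 0.036012*I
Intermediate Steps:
S = -92 (S = -21 - 71 = -92)
O = 25 (O = (-5)² = 25)
(475 + 285)/(395 + ((√(53 - 79) + S) + O)) = (475 + 285)/(395 + ((√(53 - 79) - 92) + 25)) = 760/(395 + ((√(-26) - 92) + 25)) = 760/(395 + ((I*√26 - 92) + 25)) = 760/(395 + ((-92 + I*√26) + 25)) = 760/(395 + (-67 + I*√26)) = 760/(328 + I*√26)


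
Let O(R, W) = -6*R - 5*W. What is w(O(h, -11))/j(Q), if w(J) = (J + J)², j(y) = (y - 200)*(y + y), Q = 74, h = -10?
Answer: -13225/4662 ≈ -2.8368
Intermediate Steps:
j(y) = 2*y*(-200 + y) (j(y) = (-200 + y)*(2*y) = 2*y*(-200 + y))
w(J) = 4*J² (w(J) = (2*J)² = 4*J²)
w(O(h, -11))/j(Q) = (4*(-6*(-10) - 5*(-11))²)/((2*74*(-200 + 74))) = (4*(60 + 55)²)/((2*74*(-126))) = (4*115²)/(-18648) = (4*13225)*(-1/18648) = 52900*(-1/18648) = -13225/4662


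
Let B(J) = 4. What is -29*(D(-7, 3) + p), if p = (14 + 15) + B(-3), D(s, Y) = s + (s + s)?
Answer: -348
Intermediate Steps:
D(s, Y) = 3*s (D(s, Y) = s + 2*s = 3*s)
p = 33 (p = (14 + 15) + 4 = 29 + 4 = 33)
-29*(D(-7, 3) + p) = -29*(3*(-7) + 33) = -29*(-21 + 33) = -29*12 = -348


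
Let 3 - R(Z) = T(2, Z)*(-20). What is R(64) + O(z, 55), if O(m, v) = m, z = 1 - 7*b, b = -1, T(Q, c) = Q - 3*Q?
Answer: -69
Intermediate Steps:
T(Q, c) = -2*Q
R(Z) = -77 (R(Z) = 3 - (-2*2)*(-20) = 3 - (-4)*(-20) = 3 - 1*80 = 3 - 80 = -77)
z = 8 (z = 1 - 7*(-1) = 1 + 7 = 8)
R(64) + O(z, 55) = -77 + 8 = -69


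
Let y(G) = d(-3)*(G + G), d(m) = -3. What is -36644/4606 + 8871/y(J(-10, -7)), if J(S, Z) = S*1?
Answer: 6443531/46060 ≈ 139.89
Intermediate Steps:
J(S, Z) = S
y(G) = -6*G (y(G) = -3*(G + G) = -6*G)
-36644/4606 + 8871/y(J(-10, -7)) = -36644/4606 + 8871/((-6*(-10))) = -36644*1/4606 + 8871/60 = -18322/2303 + 8871*(1/60) = -18322/2303 + 2957/20 = 6443531/46060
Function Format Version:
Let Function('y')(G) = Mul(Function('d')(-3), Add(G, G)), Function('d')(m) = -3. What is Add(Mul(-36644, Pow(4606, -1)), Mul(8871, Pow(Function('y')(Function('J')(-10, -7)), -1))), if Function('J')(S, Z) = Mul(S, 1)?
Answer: Rational(6443531, 46060) ≈ 139.89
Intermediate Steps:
Function('J')(S, Z) = S
Function('y')(G) = Mul(-6, G) (Function('y')(G) = Mul(-3, Add(G, G)) = Mul(-3, Mul(2, G)) = Mul(-6, G))
Add(Mul(-36644, Pow(4606, -1)), Mul(8871, Pow(Function('y')(Function('J')(-10, -7)), -1))) = Add(Mul(-36644, Pow(4606, -1)), Mul(8871, Pow(Mul(-6, -10), -1))) = Add(Mul(-36644, Rational(1, 4606)), Mul(8871, Pow(60, -1))) = Add(Rational(-18322, 2303), Mul(8871, Rational(1, 60))) = Add(Rational(-18322, 2303), Rational(2957, 20)) = Rational(6443531, 46060)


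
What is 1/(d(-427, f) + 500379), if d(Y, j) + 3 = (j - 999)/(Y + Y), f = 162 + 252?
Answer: 854/427321689 ≈ 1.9985e-6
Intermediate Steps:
f = 414
d(Y, j) = -3 + (-999 + j)/(2*Y) (d(Y, j) = -3 + (j - 999)/(Y + Y) = -3 + (-999 + j)/((2*Y)) = -3 + (-999 + j)*(1/(2*Y)) = -3 + (-999 + j)/(2*Y))
1/(d(-427, f) + 500379) = 1/((½)*(-999 + 414 - 6*(-427))/(-427) + 500379) = 1/((½)*(-1/427)*(-999 + 414 + 2562) + 500379) = 1/((½)*(-1/427)*1977 + 500379) = 1/(-1977/854 + 500379) = 1/(427321689/854) = 854/427321689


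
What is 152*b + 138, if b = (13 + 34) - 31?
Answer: 2570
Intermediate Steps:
b = 16 (b = 47 - 31 = 16)
152*b + 138 = 152*16 + 138 = 2432 + 138 = 2570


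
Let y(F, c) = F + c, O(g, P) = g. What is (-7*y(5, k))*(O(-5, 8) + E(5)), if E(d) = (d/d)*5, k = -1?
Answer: 0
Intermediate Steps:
E(d) = 5 (E(d) = 1*5 = 5)
(-7*y(5, k))*(O(-5, 8) + E(5)) = (-7*(5 - 1))*(-5 + 5) = -7*4*0 = -28*0 = 0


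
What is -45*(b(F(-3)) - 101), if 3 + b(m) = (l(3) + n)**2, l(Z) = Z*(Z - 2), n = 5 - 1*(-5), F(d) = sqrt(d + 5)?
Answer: -2925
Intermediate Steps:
F(d) = sqrt(5 + d)
n = 10 (n = 5 + 5 = 10)
l(Z) = Z*(-2 + Z)
b(m) = 166 (b(m) = -3 + (3*(-2 + 3) + 10)**2 = -3 + (3*1 + 10)**2 = -3 + (3 + 10)**2 = -3 + 13**2 = -3 + 169 = 166)
-45*(b(F(-3)) - 101) = -45*(166 - 101) = -45*65 = -2925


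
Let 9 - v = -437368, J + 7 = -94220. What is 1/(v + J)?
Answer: 1/343150 ≈ 2.9142e-6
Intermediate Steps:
J = -94227 (J = -7 - 94220 = -94227)
v = 437377 (v = 9 - 1*(-437368) = 9 + 437368 = 437377)
1/(v + J) = 1/(437377 - 94227) = 1/343150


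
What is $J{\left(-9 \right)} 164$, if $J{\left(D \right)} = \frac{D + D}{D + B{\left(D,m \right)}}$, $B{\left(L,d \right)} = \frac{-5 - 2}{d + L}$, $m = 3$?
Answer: $\frac{17712}{47} \approx 376.85$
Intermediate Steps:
$B{\left(L,d \right)} = - \frac{7}{L + d}$
$J{\left(D \right)} = \frac{2 D}{D - \frac{7}{3 + D}}$ ($J{\left(D \right)} = \frac{D + D}{D - \frac{7}{D + 3}} = \frac{2 D}{D - \frac{7}{3 + D}}$)
$J{\left(-9 \right)} 164 = 2 \left(-9\right) \frac{1}{-7 - 9 \left(3 - 9\right)} \left(3 - 9\right) 164 = 2 \left(-9\right) \frac{1}{-7 - -54} \left(-6\right) 164 = 2 \left(-9\right) \frac{1}{-7 + 54} \left(-6\right) 164 = 2 \left(-9\right) \frac{1}{47} \left(-6\right) 164 = \frac{108}{47} \cdot 164 = \frac{17712}{47}$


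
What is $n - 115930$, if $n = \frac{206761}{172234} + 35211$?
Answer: $- \frac{13902349485}{172234} \approx -80718.0$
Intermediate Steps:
$n = \frac{6064738135}{172234}$ ($n = 206761 \cdot \frac{1}{172234} + 35211 = \frac{206761}{172234} + 35211 = \frac{6064738135}{172234} \approx 35212.0$)
$n - 115930 = \frac{6064738135}{172234} - 115930 = - \frac{13902349485}{172234}$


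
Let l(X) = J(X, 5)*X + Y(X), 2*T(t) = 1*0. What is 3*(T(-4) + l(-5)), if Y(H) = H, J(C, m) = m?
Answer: -90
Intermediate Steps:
T(t) = 0 (T(t) = (1*0)/2 = (1/2)*0 = 0)
l(X) = 6*X (l(X) = 5*X + X = 6*X)
3*(T(-4) + l(-5)) = 3*(0 + 6*(-5)) = 3*(0 - 30) = 3*(-30) = -90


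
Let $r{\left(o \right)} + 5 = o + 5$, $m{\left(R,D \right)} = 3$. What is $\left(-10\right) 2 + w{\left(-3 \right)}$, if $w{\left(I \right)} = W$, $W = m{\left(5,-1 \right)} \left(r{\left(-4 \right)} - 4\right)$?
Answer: $-44$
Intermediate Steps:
$r{\left(o \right)} = o$ ($r{\left(o \right)} = -5 + \left(o + 5\right) = -5 + \left(5 + o\right) = o$)
$W = -24$ ($W = 3 \left(-4 - 4\right) = 3 \left(-8\right) = -24$)
$w{\left(I \right)} = -24$
$\left(-10\right) 2 + w{\left(-3 \right)} = \left(-10\right) 2 - 24 = -20 - 24 = -44$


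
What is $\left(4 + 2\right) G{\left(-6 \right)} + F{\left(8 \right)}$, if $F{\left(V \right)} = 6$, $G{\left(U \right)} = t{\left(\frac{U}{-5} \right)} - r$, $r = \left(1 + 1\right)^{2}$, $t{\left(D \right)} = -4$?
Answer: $-42$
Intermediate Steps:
$r = 4$ ($r = 2^{2} = 4$)
$G{\left(U \right)} = -8$ ($G{\left(U \right)} = -4 - 4 = -8$)
$\left(4 + 2\right) G{\left(-6 \right)} + F{\left(8 \right)} = \left(4 + 2\right) \left(-8\right) + 6 = 6 \left(-8\right) + 6 = -48 + 6 = -42$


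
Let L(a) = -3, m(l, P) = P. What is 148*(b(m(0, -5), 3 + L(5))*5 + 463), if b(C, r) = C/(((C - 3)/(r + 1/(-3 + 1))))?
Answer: 273171/4 ≈ 68293.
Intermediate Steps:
b(C, r) = C*(-½ + r)/(-3 + C) (b(C, r) = C/(((-3 + C)/(r + 1/(-2)))) = C/(((-3 + C)/(r - ½))) = C/(((-3 + C)/(-½ + r))) = C*((-½ + r)/(-3 + C)) = C*(-½ + r)/(-3 + C))
148*(b(m(0, -5), 3 + L(5))*5 + 463) = 148*(((½)*(-5)*(-1 + 2*(3 - 3))/(-3 - 5))*5 + 463) = 148*(((½)*(-5)*(-1 + 2*0)/(-8))*5 + 463) = 148*(((½)*(-5)*(-⅛)*(-1 + 0))*5 + 463) = 148*(((½)*(-5)*(-⅛)*(-1))*5 + 463) = 148*(-5/16*5 + 463) = 148*(-25/16 + 463) = 148*(7383/16) = 273171/4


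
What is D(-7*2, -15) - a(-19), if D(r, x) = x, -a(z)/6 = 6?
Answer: 21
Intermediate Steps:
a(z) = -36 (a(z) = -6*6 = -36)
D(-7*2, -15) - a(-19) = -15 - 1*(-36) = -15 + 36 = 21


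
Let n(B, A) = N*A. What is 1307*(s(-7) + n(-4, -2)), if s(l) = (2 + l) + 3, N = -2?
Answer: 2614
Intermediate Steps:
n(B, A) = -2*A
s(l) = 5 + l
1307*(s(-7) + n(-4, -2)) = 1307*((5 - 7) - 2*(-2)) = 1307*(-2 + 4) = 1307*2 = 2614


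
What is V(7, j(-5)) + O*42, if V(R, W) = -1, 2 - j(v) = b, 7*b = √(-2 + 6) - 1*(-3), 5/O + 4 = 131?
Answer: 83/127 ≈ 0.65354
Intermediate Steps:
O = 5/127 (O = 5/(-4 + 131) = 5/127 ≈ 0.039370)
b = 5/7 (b = (√(-2 + 6) - 1*(-3))/7 = (√4 + 3)/7 = (2 + 3)/7 = (⅐)*5 = 5/7 ≈ 0.71429)
j(v) = 9/7 (j(v) = 2 - 1*5/7 = 2 - 5/7 = 9/7)
V(7, j(-5)) + O*42 = -1 + (5/127)*42 = -1 + 210/127 = 83/127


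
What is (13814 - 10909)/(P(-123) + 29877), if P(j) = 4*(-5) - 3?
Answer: 2905/29854 ≈ 0.097307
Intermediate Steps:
P(j) = -23 (P(j) = -20 - 3 = -23)
(13814 - 10909)/(P(-123) + 29877) = (13814 - 10909)/(-23 + 29877) = 2905/29854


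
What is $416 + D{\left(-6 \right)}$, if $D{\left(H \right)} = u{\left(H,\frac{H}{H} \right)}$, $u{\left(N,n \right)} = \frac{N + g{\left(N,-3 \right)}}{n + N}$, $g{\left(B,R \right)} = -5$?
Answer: $\frac{2091}{5} \approx 418.2$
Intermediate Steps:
$u{\left(N,n \right)} = \frac{-5 + N}{N + n}$ ($u{\left(N,n \right)} = \frac{N - 5}{n + N} = \frac{-5 + N}{N + n}$)
$D{\left(H \right)} = \frac{-5 + H}{1 + H}$ ($D{\left(H \right)} = \frac{-5 + H}{H + \frac{H}{H}} = \frac{-5 + H}{H + 1} = \frac{-5 + H}{1 + H}$)
$416 + D{\left(-6 \right)} = 416 + \frac{-5 - 6}{1 - 6} = 416 + \frac{1}{-5} \left(-11\right) = 416 - - \frac{11}{5} = 416 + \frac{11}{5} = \frac{2091}{5}$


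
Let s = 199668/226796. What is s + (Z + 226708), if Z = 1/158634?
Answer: 2039107897635605/8994389166 ≈ 2.2671e+5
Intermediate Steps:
Z = 1/158634 ≈ 6.3038e-6
s = 49917/56699 (s = 199668*(1/226796) = 49917/56699 ≈ 0.88039)
s + (Z + 226708) = 49917/56699 + (1/158634 + 226708) = 49917/56699 + 35963596873/158634 = 2039107897635605/8994389166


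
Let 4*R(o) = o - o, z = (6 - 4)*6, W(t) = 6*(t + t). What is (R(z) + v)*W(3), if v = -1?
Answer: -36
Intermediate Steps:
W(t) = 12*t (W(t) = 6*(2*t) = 12*t)
z = 12 (z = 2*6 = 12)
R(o) = 0 (R(o) = (o - o)/4 = (1/4)*0 = 0)
(R(z) + v)*W(3) = (0 - 1)*(12*3) = -1*36 = -36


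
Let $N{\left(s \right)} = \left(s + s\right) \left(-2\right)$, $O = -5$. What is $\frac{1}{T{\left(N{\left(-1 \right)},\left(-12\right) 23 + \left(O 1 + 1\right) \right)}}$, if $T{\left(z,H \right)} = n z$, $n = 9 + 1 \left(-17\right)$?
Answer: $- \frac{1}{32} \approx -0.03125$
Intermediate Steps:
$N{\left(s \right)} = - 4 s$ ($N{\left(s \right)} = 2 s \left(-2\right) = - 4 s$)
$n = -8$ ($n = 9 - 17 = -8$)
$T{\left(z,H \right)} = - 8 z$
$\frac{1}{T{\left(N{\left(-1 \right)},\left(-12\right) 23 + \left(O 1 + 1\right) \right)}} = \frac{1}{\left(-8\right) \left(\left(-4\right) \left(-1\right)\right)} = \frac{1}{\left(-8\right) 4} = \frac{1}{-32} = - \frac{1}{32}$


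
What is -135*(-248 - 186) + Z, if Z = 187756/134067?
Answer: 7855173286/134067 ≈ 58591.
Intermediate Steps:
Z = 187756/134067 (Z = 187756*(1/134067) = 187756/134067 ≈ 1.4005)
-135*(-248 - 186) + Z = -135*(-248 - 186) + 187756/134067 = -135*(-434) + 187756/134067 = 58590 + 187756/134067 = 7855173286/134067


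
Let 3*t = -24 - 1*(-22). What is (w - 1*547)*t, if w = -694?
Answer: 2482/3 ≈ 827.33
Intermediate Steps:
t = -⅔ (t = (-24 - 1*(-22))/3 = (-24 + 22)/3 = (⅓)*(-2) = -⅔ ≈ -0.66667)
(w - 1*547)*t = (-694 - 1*547)*(-⅔) = (-694 - 547)*(-⅔) = -1241*(-⅔) = 2482/3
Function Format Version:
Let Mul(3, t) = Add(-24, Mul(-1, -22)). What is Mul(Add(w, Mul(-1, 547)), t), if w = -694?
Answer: Rational(2482, 3) ≈ 827.33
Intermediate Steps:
t = Rational(-2, 3) (t = Mul(Rational(1, 3), Add(-24, Mul(-1, -22))) = Mul(Rational(1, 3), Add(-24, 22)) = Mul(Rational(1, 3), -2) = Rational(-2, 3) ≈ -0.66667)
Mul(Add(w, Mul(-1, 547)), t) = Mul(Add(-694, Mul(-1, 547)), Rational(-2, 3)) = Mul(Add(-694, -547), Rational(-2, 3)) = Mul(-1241, Rational(-2, 3)) = Rational(2482, 3)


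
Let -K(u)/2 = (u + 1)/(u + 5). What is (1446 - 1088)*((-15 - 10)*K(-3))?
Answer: -17900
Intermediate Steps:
K(u) = -2*(1 + u)/(5 + u) (K(u) = -2*(u + 1)/(u + 5) = -2*(1 + u)/(5 + u))
(1446 - 1088)*((-15 - 10)*K(-3)) = (1446 - 1088)*((-15 - 10)*(2*(-1 - 1*(-3))/(5 - 3))) = 358*(-50*(-1 + 3)/2) = 358*(-50*2/2) = 358*(-25*2) = 358*(-50) = -17900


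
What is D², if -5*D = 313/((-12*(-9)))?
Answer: 97969/291600 ≈ 0.33597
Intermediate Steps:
D = -313/540 (D = -313/(5*((-12*(-9)))) = -313/(5*108) = -⅕*313/108 = -313/540 ≈ -0.57963)
D² = (-313/540)² = 97969/291600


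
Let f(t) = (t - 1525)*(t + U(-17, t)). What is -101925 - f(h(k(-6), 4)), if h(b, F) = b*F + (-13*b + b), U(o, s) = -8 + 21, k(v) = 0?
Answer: -82100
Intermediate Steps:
U(o, s) = 13
h(b, F) = -12*b + F*b (h(b, F) = F*b - 12*b = -12*b + F*b)
f(t) = (-1525 + t)*(13 + t) (f(t) = (t - 1525)*(t + 13) = (-1525 + t)*(13 + t))
-101925 - f(h(k(-6), 4)) = -101925 - (-19825 + (0*(-12 + 4))² - 0*(-12 + 4)) = -101925 - (-19825 + (0*(-8))² - 0*(-8)) = -101925 - (-19825 + 0² - 1512*0) = -101925 - (-19825 + 0 + 0) = -101925 - 1*(-19825) = -101925 + 19825 = -82100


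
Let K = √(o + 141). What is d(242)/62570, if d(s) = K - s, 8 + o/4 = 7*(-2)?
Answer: -121/31285 + √53/62570 ≈ -0.0037513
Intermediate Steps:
o = -88 (o = -32 + 4*(7*(-2)) = -32 + 4*(-14) = -32 - 56 = -88)
K = √53 (K = √(-88 + 141) = √53 ≈ 7.2801)
d(s) = √53 - s
d(242)/62570 = (√53 - 1*242)/62570 = (√53 - 242)*(1/62570) = (-242 + √53)*(1/62570) = -121/31285 + √53/62570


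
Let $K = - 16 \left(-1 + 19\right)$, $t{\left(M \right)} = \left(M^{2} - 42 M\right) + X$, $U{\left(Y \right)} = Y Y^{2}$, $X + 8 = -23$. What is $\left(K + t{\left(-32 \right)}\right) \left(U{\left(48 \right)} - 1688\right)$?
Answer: $223144296$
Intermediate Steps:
$X = -31$ ($X = -8 - 23 = -31$)
$U{\left(Y \right)} = Y^{3}$
$t{\left(M \right)} = -31 + M^{2} - 42 M$ ($t{\left(M \right)} = \left(M^{2} - 42 M\right) - 31 = -31 + M^{2} - 42 M$)
$K = -288$ ($K = \left(-16\right) 18 = -288$)
$\left(K + t{\left(-32 \right)}\right) \left(U{\left(48 \right)} - 1688\right) = \left(-288 - \left(-1313 - 1024\right)\right) \left(48^{3} - 1688\right) = \left(-288 + \left(-31 + 1024 + 1344\right)\right) \left(110592 - 1688\right) = \left(-288 + 2337\right) 108904 = 2049 \cdot 108904 = 223144296$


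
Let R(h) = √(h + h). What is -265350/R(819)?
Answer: -44225*√182/91 ≈ -6556.4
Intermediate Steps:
R(h) = √2*√h (R(h) = √(2*h) = √2*√h)
-265350/R(819) = -265350*√182/546 = -44225*√182/91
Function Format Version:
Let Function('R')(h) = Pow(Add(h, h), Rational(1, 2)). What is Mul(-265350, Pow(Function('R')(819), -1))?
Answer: Mul(Rational(-44225, 91), Pow(182, Rational(1, 2))) ≈ -6556.4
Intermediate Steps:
Function('R')(h) = Mul(Pow(2, Rational(1, 2)), Pow(h, Rational(1, 2))) (Function('R')(h) = Pow(Mul(2, h), Rational(1, 2)) = Mul(Pow(2, Rational(1, 2)), Pow(h, Rational(1, 2))))
Mul(-265350, Pow(Function('R')(819), -1)) = Mul(-265350, Pow(Mul(Pow(2, Rational(1, 2)), Pow(819, Rational(1, 2))), -1)) = Mul(-265350, Pow(Mul(Pow(2, Rational(1, 2)), Mul(3, Pow(91, Rational(1, 2)))), -1)) = Mul(-265350, Pow(Mul(3, Pow(182, Rational(1, 2))), -1)) = Mul(-265350, Mul(Rational(1, 546), Pow(182, Rational(1, 2)))) = Mul(Rational(-44225, 91), Pow(182, Rational(1, 2)))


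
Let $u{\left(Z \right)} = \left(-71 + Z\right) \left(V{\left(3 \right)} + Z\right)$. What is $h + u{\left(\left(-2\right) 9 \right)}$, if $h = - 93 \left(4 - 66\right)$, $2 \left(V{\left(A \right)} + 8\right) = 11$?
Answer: $\frac{15181}{2} \approx 7590.5$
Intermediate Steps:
$V{\left(A \right)} = - \frac{5}{2}$ ($V{\left(A \right)} = -8 + \frac{1}{2} \cdot 11 = -8 + \frac{11}{2} = - \frac{5}{2}$)
$u{\left(Z \right)} = \left(-71 + Z\right) \left(- \frac{5}{2} + Z\right)$
$h = 5766$ ($h = \left(-93\right) \left(-62\right) = 5766$)
$h + u{\left(\left(-2\right) 9 \right)} = 5766 + \left(\frac{355}{2} + \left(\left(-2\right) 9\right)^{2} - \frac{147 \left(\left(-2\right) 9\right)}{2}\right) = 5766 + \left(\frac{355}{2} + \left(-18\right)^{2} - -1323\right) = 5766 + \left(\frac{355}{2} + 324 + 1323\right) = 5766 + \frac{3649}{2} = \frac{15181}{2}$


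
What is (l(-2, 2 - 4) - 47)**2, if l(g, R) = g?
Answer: 2401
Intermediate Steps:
(l(-2, 2 - 4) - 47)**2 = (-2 - 47)**2 = (-49)**2 = 2401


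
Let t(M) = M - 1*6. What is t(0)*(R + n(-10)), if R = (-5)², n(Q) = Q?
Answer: -90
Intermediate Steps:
R = 25
t(M) = -6 + M (t(M) = M - 6 = -6 + M)
t(0)*(R + n(-10)) = (-6 + 0)*(25 - 10) = -6*15 = -90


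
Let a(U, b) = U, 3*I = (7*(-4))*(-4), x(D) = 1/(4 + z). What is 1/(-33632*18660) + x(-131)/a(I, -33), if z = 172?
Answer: 14708591/96646260480 ≈ 0.00015219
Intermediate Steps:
x(D) = 1/176 (x(D) = 1/(4 + 172) = 1/176)
I = 112/3 (I = ((7*(-4))*(-4))/3 = (-28*(-4))/3 = (⅓)*112 = 112/3 ≈ 37.333)
1/(-33632*18660) + x(-131)/a(I, -33) = 1/(-33632*18660) + 1/(176*(112/3)) = -1/33632*1/18660 + (1/176)*(3/112) = -1/627573120 + 3/19712 = 14708591/96646260480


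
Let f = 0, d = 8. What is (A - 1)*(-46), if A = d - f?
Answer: -322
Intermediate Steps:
A = 8 (A = 8 - 1*0 = 8 + 0 = 8)
(A - 1)*(-46) = (8 - 1)*(-46) = 7*(-46) = -322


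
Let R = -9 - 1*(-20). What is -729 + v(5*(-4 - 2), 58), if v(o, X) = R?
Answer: -718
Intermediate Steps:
R = 11 (R = -9 + 20 = 11)
v(o, X) = 11
-729 + v(5*(-4 - 2), 58) = -729 + 11 = -718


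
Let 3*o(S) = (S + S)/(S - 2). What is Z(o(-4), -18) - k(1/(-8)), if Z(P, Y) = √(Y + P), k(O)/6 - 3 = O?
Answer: -69/4 + I*√158/3 ≈ -17.25 + 4.1899*I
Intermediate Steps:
k(O) = 18 + 6*O
o(S) = 2*S/(3*(-2 + S)) (o(S) = ((S + S)/(S - 2))/3 = ((2*S)/(-2 + S))/3 = (2*S/(-2 + S))/3 = 2*S/(3*(-2 + S)))
Z(P, Y) = √(P + Y)
Z(o(-4), -18) - k(1/(-8)) = √((⅔)*(-4)/(-2 - 4) - 18) - (18 + 6/(-8)) = √((⅔)*(-4)/(-6) - 18) - (18 + 6*(-⅛)) = √((⅔)*(-4)*(-⅙) - 18) - (18 - ¾) = √(4/9 - 18) - 1*69/4 = √(-158/9) - 69/4 = I*√158/3 - 69/4 = -69/4 + I*√158/3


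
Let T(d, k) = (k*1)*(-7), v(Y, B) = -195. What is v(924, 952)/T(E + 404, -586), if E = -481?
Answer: -195/4102 ≈ -0.047538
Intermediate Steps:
T(d, k) = -7*k (T(d, k) = k*(-7) = -7*k)
v(924, 952)/T(E + 404, -586) = -195/((-7*(-586))) = -195/4102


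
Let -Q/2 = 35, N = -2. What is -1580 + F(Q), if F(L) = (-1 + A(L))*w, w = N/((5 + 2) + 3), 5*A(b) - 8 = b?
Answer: -39433/25 ≈ -1577.3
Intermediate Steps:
A(b) = 8/5 + b/5
Q = -70 (Q = -2*35 = -70)
w = -1/5 (w = -2/((5 + 2) + 3) = -2/(7 + 3) = -2/10 = -2*1/10 = -1/5 ≈ -0.20000)
F(L) = -3/25 - L/25 (F(L) = (-1 + (8/5 + L/5))*(-1/5) = (3/5 + L/5)*(-1/5) = -3/25 - L/25)
-1580 + F(Q) = -1580 + (-3/25 - 1/25*(-70)) = -1580 + (-3/25 + 14/5) = -1580 + 67/25 = -39433/25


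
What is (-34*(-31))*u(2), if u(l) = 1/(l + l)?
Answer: 527/2 ≈ 263.50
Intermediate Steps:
u(l) = 1/(2*l)
(-34*(-31))*u(2) = (-34*(-31))*((½)/2) = 1054*((½)*(½)) = 1054*(¼) = 527/2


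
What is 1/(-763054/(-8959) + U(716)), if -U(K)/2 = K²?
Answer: -8959/9185007154 ≈ -9.7539e-7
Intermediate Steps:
U(K) = -2*K²
1/(-763054/(-8959) + U(716)) = 1/(-763054/(-8959) - 2*716²) = 1/(-763054*(-1/8959) - 2*512656) = 1/(763054/8959 - 1025312) = 1/(-9185007154/8959) = -8959/9185007154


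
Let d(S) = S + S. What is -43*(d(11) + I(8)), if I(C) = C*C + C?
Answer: -4042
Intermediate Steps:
d(S) = 2*S
I(C) = C + C**2 (I(C) = C**2 + C = C + C**2)
-43*(d(11) + I(8)) = -43*(2*11 + 8*(1 + 8)) = -43*(22 + 8*9) = -43*(22 + 72) = -43*94 = -4042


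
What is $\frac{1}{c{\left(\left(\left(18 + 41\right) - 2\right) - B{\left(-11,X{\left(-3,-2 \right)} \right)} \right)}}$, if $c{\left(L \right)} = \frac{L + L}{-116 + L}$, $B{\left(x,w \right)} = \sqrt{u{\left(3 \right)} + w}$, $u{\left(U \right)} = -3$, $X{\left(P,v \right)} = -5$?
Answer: $\frac{- 59 i + 2 \sqrt{2}}{2 \left(2 \sqrt{2} + 57 i\right)} \approx -0.51504 - 0.050368 i$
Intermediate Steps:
$B{\left(x,w \right)} = \sqrt{-3 + w}$
$c{\left(L \right)} = \frac{2 L}{-116 + L}$
$\frac{1}{c{\left(\left(\left(18 + 41\right) - 2\right) - B{\left(-11,X{\left(-3,-2 \right)} \right)} \right)}} = \frac{1}{2 \left(\left(\left(18 + 41\right) - 2\right) - \sqrt{-3 - 5}\right) \frac{1}{-116 + \left(\left(\left(18 + 41\right) - 2\right) - \sqrt{-3 - 5}\right)}} = \frac{1}{2 \left(\left(59 - 2\right) - \sqrt{-8}\right) \frac{1}{-116 + \left(\left(59 - 2\right) - \sqrt{-8}\right)}} = \frac{1}{2 \left(57 - 2 i \sqrt{2}\right) \frac{1}{-116 + \left(57 - 2 i \sqrt{2}\right)}} = \frac{1}{2 \left(57 - 2 i \sqrt{2}\right) \frac{1}{-59 - 2 i \sqrt{2}}} = \frac{1}{2 \frac{1}{-59 - 2 i \sqrt{2}} \left(57 - 2 i \sqrt{2}\right)} = \frac{-59 - 2 i \sqrt{2}}{2 \left(57 - 2 i \sqrt{2}\right)}$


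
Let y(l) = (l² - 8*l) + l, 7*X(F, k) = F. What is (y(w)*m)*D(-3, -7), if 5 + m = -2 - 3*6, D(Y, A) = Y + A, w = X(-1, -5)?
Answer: 12500/49 ≈ 255.10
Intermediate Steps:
X(F, k) = F/7
w = -⅐ (w = (⅐)*(-1) = -⅐ ≈ -0.14286)
D(Y, A) = A + Y
y(l) = l² - 7*l
m = -25 (m = -5 + (-2 - 3*6) = -5 + (-2 - 18) = -5 - 20 = -25)
(y(w)*m)*D(-3, -7) = (-(-7 - ⅐)/7*(-25))*(-7 - 3) = (-⅐*(-50/7)*(-25))*(-10) = ((50/49)*(-25))*(-10) = -1250/49*(-10) = 12500/49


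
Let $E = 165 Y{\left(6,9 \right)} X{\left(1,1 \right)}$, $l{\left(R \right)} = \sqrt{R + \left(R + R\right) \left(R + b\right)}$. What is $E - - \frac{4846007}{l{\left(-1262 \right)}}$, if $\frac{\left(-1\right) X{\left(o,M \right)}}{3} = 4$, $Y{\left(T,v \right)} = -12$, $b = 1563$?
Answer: $23760 - \frac{4846007 i \sqrt{84554}}{253662} \approx 23760.0 - 5555.1 i$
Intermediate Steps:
$X{\left(o,M \right)} = -12$ ($X{\left(o,M \right)} = \left(-3\right) 4 = -12$)
$l{\left(R \right)} = \sqrt{R + 2 R \left(1563 + R\right)}$ ($l{\left(R \right)} = \sqrt{R + \left(R + R\right) \left(R + 1563\right)} = \sqrt{R + 2 R \left(1563 + R\right)}$)
$E = 23760$ ($E = 165 \left(-12\right) \left(-12\right) = \left(-1980\right) \left(-12\right) = 23760$)
$E - - \frac{4846007}{l{\left(-1262 \right)}} = 23760 - - \frac{4846007}{\sqrt{- 1262 \left(3127 + 2 \left(-1262\right)\right)}} = 23760 - - \frac{4846007}{\sqrt{- 1262 \left(3127 - 2524\right)}} = 23760 - - \frac{4846007}{\sqrt{\left(-1262\right) 603}} = 23760 - - \frac{4846007}{\sqrt{-760986}} = 23760 - - \frac{4846007}{3 i \sqrt{84554}} = 23760 - - 4846007 \left(- \frac{i \sqrt{84554}}{253662}\right) = 23760 - \frac{4846007 i \sqrt{84554}}{253662}$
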